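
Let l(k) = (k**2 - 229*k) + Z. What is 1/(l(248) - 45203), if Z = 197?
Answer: -1/40294 ≈ -2.4818e-5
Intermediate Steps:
l(k) = 197 + k**2 - 229*k (l(k) = (k**2 - 229*k) + 197 = 197 + k**2 - 229*k)
1/(l(248) - 45203) = 1/((197 + 248**2 - 229*248) - 45203) = 1/((197 + 61504 - 56792) - 45203) = 1/(4909 - 45203) = 1/(-40294) = -1/40294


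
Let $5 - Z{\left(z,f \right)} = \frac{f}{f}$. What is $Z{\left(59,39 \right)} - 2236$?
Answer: $-2232$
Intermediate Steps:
$Z{\left(z,f \right)} = 4$ ($Z{\left(z,f \right)} = 5 - \frac{f}{f} = 5 - 1 = 4$)
$Z{\left(59,39 \right)} - 2236 = 4 - 2236 = -2232$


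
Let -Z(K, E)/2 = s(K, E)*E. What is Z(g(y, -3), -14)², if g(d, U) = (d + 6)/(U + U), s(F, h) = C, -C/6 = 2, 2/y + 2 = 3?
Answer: 112896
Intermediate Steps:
y = 2 (y = 2/(-2 + 3) = 2/1 = 2*1 = 2)
C = -12 (C = -6*2 = -12)
s(F, h) = -12
g(d, U) = (6 + d)/(2*U) (g(d, U) = (6 + d)/((2*U)) = (6 + d)*(1/(2*U)) = (6 + d)/(2*U))
Z(K, E) = 24*E (Z(K, E) = -(-24)*E = 24*E)
Z(g(y, -3), -14)² = (24*(-14))² = (-336)² = 112896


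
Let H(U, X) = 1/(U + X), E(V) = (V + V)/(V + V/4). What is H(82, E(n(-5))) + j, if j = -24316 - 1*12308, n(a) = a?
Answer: -15308827/418 ≈ -36624.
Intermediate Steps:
E(V) = 8/5 (E(V) = (2*V)/(V + V*(1/4)) = (2*V)/(V + V/4) = (2*V)/((5*V/4)) = (2*V)*(4/(5*V)) = 8/5)
j = -36624 (j = -24316 - 12308 = -36624)
H(82, E(n(-5))) + j = 1/(82 + 8/5) - 36624 = 1/(418/5) - 36624 = 5/418 - 36624 = -15308827/418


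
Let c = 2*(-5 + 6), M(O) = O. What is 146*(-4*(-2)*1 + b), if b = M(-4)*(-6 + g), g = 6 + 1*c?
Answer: 0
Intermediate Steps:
c = 2 (c = 2*1 = 2)
g = 8 (g = 6 + 1*2 = 6 + 2 = 8)
b = -8 (b = -4*(-6 + 8) = -4*2 = -8)
146*(-4*(-2)*1 + b) = 146*(-4*(-2)*1 - 8) = 146*(8*1 - 8) = 146*(8 - 8) = 146*0 = 0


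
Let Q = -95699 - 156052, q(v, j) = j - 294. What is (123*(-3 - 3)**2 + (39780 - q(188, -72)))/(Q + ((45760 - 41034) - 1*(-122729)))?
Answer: -7429/20716 ≈ -0.35861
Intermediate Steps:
q(v, j) = -294 + j
Q = -251751
(123*(-3 - 3)**2 + (39780 - q(188, -72)))/(Q + ((45760 - 41034) - 1*(-122729))) = (123*(-3 - 3)**2 + (39780 - (-294 - 72)))/(-251751 + ((45760 - 41034) - 1*(-122729))) = (123*(-6)**2 + (39780 - 1*(-366)))/(-251751 + (4726 + 122729)) = (123*36 + (39780 + 366))/(-251751 + 127455) = (4428 + 40146)/(-124296) = 44574*(-1/124296) = -7429/20716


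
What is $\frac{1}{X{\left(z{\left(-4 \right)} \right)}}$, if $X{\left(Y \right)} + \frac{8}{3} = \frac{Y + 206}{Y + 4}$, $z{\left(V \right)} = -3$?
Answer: $\frac{3}{601} \approx 0.0049917$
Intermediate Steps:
$X{\left(Y \right)} = - \frac{8}{3} + \frac{206 + Y}{4 + Y}$ ($X{\left(Y \right)} = - \frac{8}{3} + \frac{Y + 206}{Y + 4} = - \frac{8}{3} + \frac{206 + Y}{4 + Y}$)
$\frac{1}{X{\left(z{\left(-4 \right)} \right)}} = \frac{1}{\frac{1}{3} \frac{1}{4 - 3} \left(586 - -15\right)} = \frac{1}{\frac{1}{3} \cdot 1^{-1} \left(586 + 15\right)} = \frac{1}{\frac{1}{3} \cdot 1 \cdot 601} = \frac{1}{\frac{601}{3}} = \frac{3}{601}$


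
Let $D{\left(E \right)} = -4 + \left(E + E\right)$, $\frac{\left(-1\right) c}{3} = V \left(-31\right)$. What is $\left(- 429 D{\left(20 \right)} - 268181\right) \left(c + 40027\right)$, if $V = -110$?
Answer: $-8451174125$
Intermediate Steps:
$c = -10230$ ($c = - 3 \left(\left(-110\right) \left(-31\right)\right) = \left(-3\right) 3410 = -10230$)
$D{\left(E \right)} = -4 + 2 E$
$\left(- 429 D{\left(20 \right)} - 268181\right) \left(c + 40027\right) = \left(- 429 \left(-4 + 2 \cdot 20\right) - 268181\right) \left(-10230 + 40027\right) = \left(- 429 \left(-4 + 40\right) - 268181\right) 29797 = \left(\left(-429\right) 36 - 268181\right) 29797 = \left(-15444 - 268181\right) 29797 = \left(-283625\right) 29797 = -8451174125$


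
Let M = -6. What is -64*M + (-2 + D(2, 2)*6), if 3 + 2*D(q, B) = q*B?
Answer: 385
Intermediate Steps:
D(q, B) = -3/2 + B*q/2 (D(q, B) = -3/2 + (q*B)/2 = -3/2 + (B*q)/2 = -3/2 + B*q/2)
-64*M + (-2 + D(2, 2)*6) = -64*(-6) + (-2 + (-3/2 + (½)*2*2)*6) = 384 + (-2 + (-3/2 + 2)*6) = 384 + (-2 + (½)*6) = 384 + (-2 + 3) = 384 + 1 = 385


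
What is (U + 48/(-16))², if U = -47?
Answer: 2500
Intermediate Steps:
(U + 48/(-16))² = (-47 + 48/(-16))² = (-47 + 48*(-1/16))² = (-47 - 3)² = (-50)² = 2500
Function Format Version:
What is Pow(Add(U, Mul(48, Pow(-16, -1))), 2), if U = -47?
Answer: 2500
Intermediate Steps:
Pow(Add(U, Mul(48, Pow(-16, -1))), 2) = Pow(Add(-47, Mul(48, Pow(-16, -1))), 2) = Pow(Add(-47, Mul(48, Rational(-1, 16))), 2) = Pow(Add(-47, -3), 2) = Pow(-50, 2) = 2500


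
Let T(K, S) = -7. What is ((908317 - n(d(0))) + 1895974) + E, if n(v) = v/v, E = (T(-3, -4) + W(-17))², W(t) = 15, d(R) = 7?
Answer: 2804354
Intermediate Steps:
E = 64 (E = (-7 + 15)² = 8² = 64)
n(v) = 1
((908317 - n(d(0))) + 1895974) + E = ((908317 - 1*1) + 1895974) + 64 = ((908317 - 1) + 1895974) + 64 = (908316 + 1895974) + 64 = 2804290 + 64 = 2804354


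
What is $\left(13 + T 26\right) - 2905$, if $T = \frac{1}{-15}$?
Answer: $- \frac{43406}{15} \approx -2893.7$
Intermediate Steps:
$T = - \frac{1}{15} \approx -0.066667$
$\left(13 + T 26\right) - 2905 = \left(13 - \frac{26}{15}\right) - 2905 = \frac{169}{15} - 2905 = - \frac{43406}{15}$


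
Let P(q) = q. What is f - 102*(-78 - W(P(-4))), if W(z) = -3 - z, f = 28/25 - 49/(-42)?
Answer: 1209043/150 ≈ 8060.3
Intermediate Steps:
f = 343/150 (f = 28*(1/25) - 49*(-1/42) = 28/25 + 7/6 = 343/150 ≈ 2.2867)
f - 102*(-78 - W(P(-4))) = 343/150 - 102*(-78 - (-3 - 1*(-4))) = 343/150 - 102*(-78 - (-3 + 4)) = 343/150 - 102*(-78 - 1*1) = 343/150 - 102*(-78 - 1) = 343/150 - 102*(-79) = 343/150 + 8058 = 1209043/150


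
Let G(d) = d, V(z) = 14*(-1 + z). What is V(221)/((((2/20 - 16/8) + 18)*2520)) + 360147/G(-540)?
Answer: -19325689/28980 ≈ -666.86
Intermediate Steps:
V(z) = -14 + 14*z
V(221)/((((2/20 - 16/8) + 18)*2520)) + 360147/G(-540) = (-14 + 14*221)/((((2/20 - 16/8) + 18)*2520)) + 360147/(-540) = (-14 + 3094)/((((2*(1/20) - 16*⅛) + 18)*2520)) + 360147*(-1/540) = 3080/((((⅒ - 2) + 18)*2520)) - 120049/180 = 3080/(((-19/10 + 18)*2520)) - 120049/180 = 3080/(((161/10)*2520)) - 120049/180 = 3080/40572 - 120049/180 = 3080*(1/40572) - 120049/180 = 110/1449 - 120049/180 = -19325689/28980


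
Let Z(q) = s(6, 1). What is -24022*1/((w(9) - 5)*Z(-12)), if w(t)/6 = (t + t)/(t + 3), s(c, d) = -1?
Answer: 12011/2 ≈ 6005.5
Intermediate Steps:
w(t) = 12*t/(3 + t) (w(t) = 6*((t + t)/(t + 3)) = 6*((2*t)/(3 + t)) = 6*(2*t/(3 + t)) = 12*t/(3 + t))
Z(q) = -1
-24022*1/((w(9) - 5)*Z(-12)) = -24022*(-1/(12*9/(3 + 9) - 5)) = -24022*(-1/(12*9/12 - 5)) = -24022*(-1/(12*9*(1/12) - 5)) = -24022*(-1/(9 - 5)) = -24022/((-1*4)) = -24022/(-4) = -24022*(-¼) = 12011/2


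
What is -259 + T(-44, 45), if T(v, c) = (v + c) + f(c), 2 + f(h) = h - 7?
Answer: -222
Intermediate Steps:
f(h) = -9 + h (f(h) = -2 + (h - 7) = -2 + (-7 + h) = -9 + h)
T(v, c) = -9 + v + 2*c (T(v, c) = (v + c) + (-9 + c) = (c + v) + (-9 + c) = -9 + v + 2*c)
-259 + T(-44, 45) = -259 + (-9 - 44 + 2*45) = -259 + (-9 - 44 + 90) = -259 + 37 = -222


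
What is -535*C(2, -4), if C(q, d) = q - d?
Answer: -3210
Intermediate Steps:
-535*C(2, -4) = -535*(2 - 1*(-4)) = -535*(2 + 4) = -535*6 = -3210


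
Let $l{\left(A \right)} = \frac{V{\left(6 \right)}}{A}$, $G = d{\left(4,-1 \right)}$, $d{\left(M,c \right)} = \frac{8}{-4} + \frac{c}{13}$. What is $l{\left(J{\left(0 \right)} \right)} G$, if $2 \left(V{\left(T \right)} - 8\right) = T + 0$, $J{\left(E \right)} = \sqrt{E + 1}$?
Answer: $- \frac{297}{13} \approx -22.846$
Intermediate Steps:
$J{\left(E \right)} = \sqrt{1 + E}$
$d{\left(M,c \right)} = -2 + \frac{c}{13}$ ($d{\left(M,c \right)} = 8 \left(- \frac{1}{4}\right) + c \frac{1}{13} = -2 + \frac{c}{13}$)
$G = - \frac{27}{13}$ ($G = -2 + \frac{1}{13} \left(-1\right) = -2 - \frac{1}{13} = - \frac{27}{13} \approx -2.0769$)
$V{\left(T \right)} = 8 + \frac{T}{2}$ ($V{\left(T \right)} = 8 + \frac{T + 0}{2} = 8 + \frac{T}{2}$)
$l{\left(A \right)} = \frac{11}{A}$ ($l{\left(A \right)} = \frac{8 + \frac{1}{2} \cdot 6}{A} = \frac{8 + 3}{A} = \frac{11}{A}$)
$l{\left(J{\left(0 \right)} \right)} G = \frac{11}{\sqrt{1 + 0}} \left(- \frac{27}{13}\right) = \frac{11}{\sqrt{1}} \left(- \frac{27}{13}\right) = \frac{11}{1} \left(- \frac{27}{13}\right) = 11 \cdot 1 \left(- \frac{27}{13}\right) = 11 \left(- \frac{27}{13}\right) = - \frac{297}{13}$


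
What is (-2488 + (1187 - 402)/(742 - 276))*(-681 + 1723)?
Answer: -603642583/233 ≈ -2.5907e+6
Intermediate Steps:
(-2488 + (1187 - 402)/(742 - 276))*(-681 + 1723) = (-2488 + 785/466)*1042 = -1158623/466*1042 = -603642583/233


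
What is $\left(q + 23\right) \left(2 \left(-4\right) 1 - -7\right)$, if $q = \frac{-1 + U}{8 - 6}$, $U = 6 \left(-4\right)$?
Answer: $- \frac{21}{2} \approx -10.5$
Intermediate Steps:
$U = -24$
$q = - \frac{25}{2}$ ($q = \frac{-1 - 24}{8 - 6} = - \frac{25}{2} \approx -12.5$)
$\left(q + 23\right) \left(2 \left(-4\right) 1 - -7\right) = \left(- \frac{25}{2} + 23\right) \left(2 \left(-4\right) 1 - -7\right) = \frac{21 \left(\left(-8\right) 1 + 7\right)}{2} = \frac{21 \left(-8 + 7\right)}{2} = \frac{21}{2} \left(-1\right) = - \frac{21}{2}$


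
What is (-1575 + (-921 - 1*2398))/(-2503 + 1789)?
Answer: 2447/357 ≈ 6.8543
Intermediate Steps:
(-1575 + (-921 - 1*2398))/(-2503 + 1789) = (-1575 + (-921 - 2398))/(-714) = (-1575 - 3319)*(-1/714) = -4894*(-1/714) = 2447/357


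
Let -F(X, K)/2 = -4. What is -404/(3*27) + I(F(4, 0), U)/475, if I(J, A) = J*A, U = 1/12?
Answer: -191846/38475 ≈ -4.9863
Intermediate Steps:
U = 1/12 ≈ 0.083333
F(X, K) = 8 (F(X, K) = -2*(-4) = 8)
I(J, A) = A*J
-404/(3*27) + I(F(4, 0), U)/475 = -404/(3*27) + ((1/12)*8)/475 = -404/81 + (⅔)*(1/475) = -404*1/81 + 2/1425 = -404/81 + 2/1425 = -191846/38475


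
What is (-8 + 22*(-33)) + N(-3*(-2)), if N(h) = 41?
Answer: -693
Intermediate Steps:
(-8 + 22*(-33)) + N(-3*(-2)) = (-8 + 22*(-33)) + 41 = (-8 - 726) + 41 = -734 + 41 = -693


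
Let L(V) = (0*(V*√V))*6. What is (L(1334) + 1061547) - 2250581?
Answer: -1189034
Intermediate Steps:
L(V) = 0 (L(V) = (0*V^(3/2))*6 = 0*6 = 0)
(L(1334) + 1061547) - 2250581 = (0 + 1061547) - 2250581 = 1061547 - 2250581 = -1189034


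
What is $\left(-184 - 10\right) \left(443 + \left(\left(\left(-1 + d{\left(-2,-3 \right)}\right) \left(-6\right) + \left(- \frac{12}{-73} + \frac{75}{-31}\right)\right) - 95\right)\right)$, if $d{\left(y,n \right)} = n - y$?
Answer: $- \frac{157057938}{2263} \approx -69403.0$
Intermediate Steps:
$\left(-184 - 10\right) \left(443 + \left(\left(\left(-1 + d{\left(-2,-3 \right)}\right) \left(-6\right) + \left(- \frac{12}{-73} + \frac{75}{-31}\right)\right) - 95\right)\right) = \left(-184 - 10\right) \left(443 - \left(\frac{220088}{2263} - \left(-1 - 1\right) \left(-6\right)\right)\right) = - 194 \left(443 - \left(\frac{220088}{2263} - \left(-1 + \left(-3 + 2\right)\right) \left(-6\right)\right)\right) = - 194 \left(443 - \left(\frac{220088}{2263} - \left(-1 - 1\right) \left(-6\right)\right)\right) = - 194 \left(443 - \frac{192932}{2263}\right) = \left(-194\right) \frac{809577}{2263} = - \frac{157057938}{2263}$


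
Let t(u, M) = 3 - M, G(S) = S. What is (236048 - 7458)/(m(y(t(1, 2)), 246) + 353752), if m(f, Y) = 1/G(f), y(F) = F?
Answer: 228590/353753 ≈ 0.64618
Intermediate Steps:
m(f, Y) = 1/f
(236048 - 7458)/(m(y(t(1, 2)), 246) + 353752) = (236048 - 7458)/(1/(3 - 1*2) + 353752) = 228590/(1/(3 - 2) + 353752) = 228590/(1/1 + 353752) = 228590/(1 + 353752) = 228590/353753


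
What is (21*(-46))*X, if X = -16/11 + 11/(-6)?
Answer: 34937/11 ≈ 3176.1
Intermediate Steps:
X = -217/66 (X = -16*1/11 + 11*(-⅙) = -16/11 - 11/6 = -217/66 ≈ -3.2879)
(21*(-46))*X = (21*(-46))*(-217/66) = -966*(-217/66) = 34937/11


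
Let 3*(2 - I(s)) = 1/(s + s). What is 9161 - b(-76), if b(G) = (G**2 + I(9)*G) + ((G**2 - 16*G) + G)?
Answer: -91271/27 ≈ -3380.4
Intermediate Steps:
I(s) = 2 - 1/(6*s) (I(s) = 2 - 1/(3*(s + s)) = 2 - 1/(2*s)/3 = 2 - 1/(6*s))
b(G) = 2*G**2 - 703*G/54 (b(G) = (G**2 + (2 - 1/6/9)*G) + ((G**2 - 16*G) + G) = (G**2 + (2 - 1/6*1/9)*G) + (G**2 - 15*G) = (G**2 + (2 - 1/54)*G) + (G**2 - 15*G) = (G**2 + 107*G/54) + (G**2 - 15*G) = 2*G**2 - 703*G/54)
9161 - b(-76) = 9161 - (-76)*(-703 + 108*(-76))/54 = 9161 - (-76)*(-703 - 8208)/54 = 9161 - (-76)*(-8911)/54 = 9161 - 1*338618/27 = 9161 - 338618/27 = -91271/27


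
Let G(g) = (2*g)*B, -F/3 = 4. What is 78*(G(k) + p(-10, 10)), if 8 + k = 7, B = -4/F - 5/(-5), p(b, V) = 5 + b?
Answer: -598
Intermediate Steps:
F = -12 (F = -3*4 = -12)
B = 4/3 (B = -4/(-12) - 5/(-5) = -4*(-1/12) - 5*(-⅕) = ⅓ + 1 = 4/3 ≈ 1.3333)
k = -1 (k = -8 + 7 = -1)
G(g) = 8*g/3 (G(g) = (2*g)*(4/3) = 8*g/3)
78*(G(k) + p(-10, 10)) = 78*((8/3)*(-1) + (5 - 10)) = 78*(-8/3 - 5) = 78*(-23/3) = -598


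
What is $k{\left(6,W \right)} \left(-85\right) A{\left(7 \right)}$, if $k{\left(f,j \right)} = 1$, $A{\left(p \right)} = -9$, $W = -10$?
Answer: $765$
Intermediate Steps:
$k{\left(6,W \right)} \left(-85\right) A{\left(7 \right)} = 1 \left(-85\right) \left(-9\right) = \left(-85\right) \left(-9\right) = 765$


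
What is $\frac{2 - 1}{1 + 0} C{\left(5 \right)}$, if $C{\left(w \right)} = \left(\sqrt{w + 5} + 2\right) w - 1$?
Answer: $9 + 5 \sqrt{10} \approx 24.811$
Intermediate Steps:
$C{\left(w \right)} = -1 + w \left(2 + \sqrt{5 + w}\right)$ ($C{\left(w \right)} = \left(\sqrt{5 + w} + 2\right) w - 1 = \left(2 + \sqrt{5 + w}\right) w - 1 = w \left(2 + \sqrt{5 + w}\right) - 1 = -1 + w \left(2 + \sqrt{5 + w}\right)$)
$\frac{2 - 1}{1 + 0} C{\left(5 \right)} = \frac{2 - 1}{1 + 0} \left(-1 + 2 \cdot 5 + 5 \sqrt{5 + 5}\right) = 1 \cdot 1^{-1} \left(-1 + 10 + 5 \sqrt{10}\right) = 1 \cdot 1 \left(9 + 5 \sqrt{10}\right) = 1 \left(9 + 5 \sqrt{10}\right) = 9 + 5 \sqrt{10}$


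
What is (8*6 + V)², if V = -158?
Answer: 12100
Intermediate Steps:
(8*6 + V)² = (8*6 - 158)² = (48 - 158)² = (-110)² = 12100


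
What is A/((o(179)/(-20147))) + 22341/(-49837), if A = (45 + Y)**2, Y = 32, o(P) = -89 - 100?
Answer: 850443331826/1345599 ≈ 6.3202e+5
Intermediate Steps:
o(P) = -189
A = 5929 (A = (45 + 32)**2 = 77**2 = 5929)
A/((o(179)/(-20147))) + 22341/(-49837) = 5929/((-189/(-20147))) + 22341/(-49837) = 5929/((-189*(-1/20147))) + 22341*(-1/49837) = 5929/(189/20147) - 22341/49837 = 5929*(20147/189) - 22341/49837 = 17064509/27 - 22341/49837 = 850443331826/1345599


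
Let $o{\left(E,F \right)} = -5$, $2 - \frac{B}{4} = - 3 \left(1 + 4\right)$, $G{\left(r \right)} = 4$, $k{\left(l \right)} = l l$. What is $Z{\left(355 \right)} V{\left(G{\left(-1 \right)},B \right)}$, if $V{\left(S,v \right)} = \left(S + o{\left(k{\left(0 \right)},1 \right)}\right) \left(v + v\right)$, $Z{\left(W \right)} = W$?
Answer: $-48280$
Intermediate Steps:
$k{\left(l \right)} = l^{2}$
$B = 68$ ($B = 8 - 4 \left(- 3 \left(1 + 4\right)\right) = 8 - 4 \left(\left(-3\right) 5\right) = 8 - -60 = 8 + 60 = 68$)
$V{\left(S,v \right)} = 2 v \left(-5 + S\right)$ ($V{\left(S,v \right)} = \left(S - 5\right) \left(v + v\right) = \left(-5 + S\right) 2 v = 2 v \left(-5 + S\right)$)
$Z{\left(355 \right)} V{\left(G{\left(-1 \right)},B \right)} = 355 \cdot 2 \cdot 68 \left(-5 + 4\right) = 355 \cdot 2 \cdot 68 \left(-1\right) = 355 \left(-136\right) = -48280$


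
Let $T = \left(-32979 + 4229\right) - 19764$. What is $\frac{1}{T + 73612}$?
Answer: $\frac{1}{25098} \approx 3.9844 \cdot 10^{-5}$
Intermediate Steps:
$T = -48514$ ($T = -28750 - 19764 = -48514$)
$\frac{1}{T + 73612} = \frac{1}{-48514 + 73612} = \frac{1}{25098}$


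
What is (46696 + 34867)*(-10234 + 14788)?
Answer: 371437902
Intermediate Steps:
(46696 + 34867)*(-10234 + 14788) = 81563*4554 = 371437902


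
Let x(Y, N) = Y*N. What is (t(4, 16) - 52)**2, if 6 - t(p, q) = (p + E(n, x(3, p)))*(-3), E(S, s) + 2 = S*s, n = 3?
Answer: 4624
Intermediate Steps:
x(Y, N) = N*Y
E(S, s) = -2 + S*s
t(p, q) = 30*p (t(p, q) = 6 - (p + (-2 + 3*(p*3)))*(-3) = 6 - (p + (-2 + 3*(3*p)))*(-3) = 6 - (p + (-2 + 9*p))*(-3) = 6 - (-2 + 10*p)*(-3) = 6 - (6 - 30*p) = 6 + (-6 + 30*p) = 30*p)
(t(4, 16) - 52)**2 = (30*4 - 52)**2 = (120 - 52)**2 = 68**2 = 4624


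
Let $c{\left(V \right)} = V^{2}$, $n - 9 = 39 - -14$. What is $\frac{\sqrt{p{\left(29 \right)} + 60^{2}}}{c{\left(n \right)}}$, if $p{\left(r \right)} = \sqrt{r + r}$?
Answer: $\frac{\sqrt{3600 + \sqrt{58}}}{3844} \approx 0.015625$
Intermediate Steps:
$n = 62$ ($n = 9 + \left(39 - -14\right) = 9 + \left(39 + 14\right) = 9 + 53 = 62$)
$p{\left(r \right)} = \sqrt{2} \sqrt{r}$ ($p{\left(r \right)} = \sqrt{2 r} = \sqrt{2} \sqrt{r}$)
$\frac{\sqrt{p{\left(29 \right)} + 60^{2}}}{c{\left(n \right)}} = \frac{\sqrt{\sqrt{2} \sqrt{29} + 60^{2}}}{62^{2}} = \frac{\sqrt{\sqrt{58} + 3600}}{3844} = \sqrt{3600 + \sqrt{58}} \cdot \frac{1}{3844} = \frac{\sqrt{3600 + \sqrt{58}}}{3844}$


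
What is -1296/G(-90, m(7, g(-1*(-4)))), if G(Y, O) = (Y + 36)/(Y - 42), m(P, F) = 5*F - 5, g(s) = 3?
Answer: -3168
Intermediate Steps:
m(P, F) = -5 + 5*F
G(Y, O) = (36 + Y)/(-42 + Y)
-1296/G(-90, m(7, g(-1*(-4)))) = -1296*(-42 - 90)/(36 - 90) = -1296/(-54/(-132)) = -1296/((-1/132*(-54))) = -1296/9/22 = -1296*22/9 = -3168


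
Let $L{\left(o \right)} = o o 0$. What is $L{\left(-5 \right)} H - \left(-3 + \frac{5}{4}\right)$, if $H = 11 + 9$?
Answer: $\frac{7}{4} \approx 1.75$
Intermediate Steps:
$L{\left(o \right)} = 0$ ($L{\left(o \right)} = o^{2} \cdot 0 = 0$)
$H = 20$
$L{\left(-5 \right)} H - \left(-3 + \frac{5}{4}\right) = 0 \cdot 20 - \left(-3 + \frac{5}{4}\right) = 0 - - \frac{7}{4} = 0 + \left(- \frac{5}{4} + 3\right) = 0 + \frac{7}{4} = \frac{7}{4}$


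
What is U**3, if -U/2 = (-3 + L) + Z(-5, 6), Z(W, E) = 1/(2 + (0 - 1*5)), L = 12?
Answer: -140608/27 ≈ -5207.7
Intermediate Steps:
Z(W, E) = -1/3 (Z(W, E) = 1/(2 + (0 - 5)) = 1/(2 - 5) = 1/(-3) = -1/3)
U = -52/3 (U = -2*((-3 + 12) - 1/3) = -2*(9 - 1/3) = -2*26/3 = -52/3 ≈ -17.333)
U**3 = (-52/3)**3 = -140608/27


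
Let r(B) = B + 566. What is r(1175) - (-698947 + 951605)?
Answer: -250917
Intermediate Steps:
r(B) = 566 + B
r(1175) - (-698947 + 951605) = (566 + 1175) - (-698947 + 951605) = 1741 - 1*252658 = 1741 - 252658 = -250917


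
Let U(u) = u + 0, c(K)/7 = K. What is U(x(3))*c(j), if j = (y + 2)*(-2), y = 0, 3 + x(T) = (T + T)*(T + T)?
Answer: -924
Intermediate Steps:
x(T) = -3 + 4*T² (x(T) = -3 + (T + T)*(T + T) = -3 + (2*T)*(2*T) = -3 + 4*T²)
j = -4 (j = (0 + 2)*(-2) = 2*(-2) = -4)
c(K) = 7*K
U(u) = u
U(x(3))*c(j) = (-3 + 4*3²)*(7*(-4)) = (-3 + 4*9)*(-28) = (-3 + 36)*(-28) = 33*(-28) = -924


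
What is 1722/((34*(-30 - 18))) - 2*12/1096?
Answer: -40135/37264 ≈ -1.0770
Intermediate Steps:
1722/((34*(-30 - 18))) - 2*12/1096 = 1722/((34*(-48))) - 24*1/1096 = 1722/(-1632) - 3/137 = 1722*(-1/1632) - 3/137 = -287/272 - 3/137 = -40135/37264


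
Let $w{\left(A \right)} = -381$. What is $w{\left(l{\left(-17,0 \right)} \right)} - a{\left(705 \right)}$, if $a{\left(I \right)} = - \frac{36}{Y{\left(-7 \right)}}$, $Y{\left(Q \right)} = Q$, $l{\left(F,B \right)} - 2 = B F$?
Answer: $- \frac{2703}{7} \approx -386.14$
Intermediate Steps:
$l{\left(F,B \right)} = 2 + B F$
$a{\left(I \right)} = \frac{36}{7}$ ($a{\left(I \right)} = - \frac{36}{-7} = \left(-36\right) \left(- \frac{1}{7}\right) = \frac{36}{7}$)
$w{\left(l{\left(-17,0 \right)} \right)} - a{\left(705 \right)} = -381 - \frac{36}{7} = - \frac{2703}{7}$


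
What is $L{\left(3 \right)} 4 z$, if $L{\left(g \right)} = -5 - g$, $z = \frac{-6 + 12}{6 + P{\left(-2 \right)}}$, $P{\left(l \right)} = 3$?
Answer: $- \frac{64}{3} \approx -21.333$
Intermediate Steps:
$z = \frac{2}{3}$ ($z = \frac{-6 + 12}{6 + 3} = \frac{6}{9} = 6 \cdot \frac{1}{9} = \frac{2}{3} \approx 0.66667$)
$L{\left(3 \right)} 4 z = \left(-5 - 3\right) 4 \cdot \frac{2}{3} = \left(-8\right) 4 \cdot \frac{2}{3} = \left(-32\right) \frac{2}{3} = - \frac{64}{3}$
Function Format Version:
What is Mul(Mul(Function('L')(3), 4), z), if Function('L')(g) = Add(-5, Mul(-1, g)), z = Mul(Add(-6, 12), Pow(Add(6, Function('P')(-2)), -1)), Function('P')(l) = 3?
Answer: Rational(-64, 3) ≈ -21.333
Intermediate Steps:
z = Rational(2, 3) (z = Mul(Add(-6, 12), Pow(Add(6, 3), -1)) = Mul(6, Pow(9, -1)) = Mul(6, Rational(1, 9)) = Rational(2, 3) ≈ 0.66667)
Mul(Mul(Function('L')(3), 4), z) = Mul(Mul(Add(-5, Mul(-1, 3)), 4), Rational(2, 3)) = Mul(Mul(Add(-5, -3), 4), Rational(2, 3)) = Mul(Mul(-8, 4), Rational(2, 3)) = Mul(-32, Rational(2, 3)) = Rational(-64, 3)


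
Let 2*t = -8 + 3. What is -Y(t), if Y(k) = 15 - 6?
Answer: -9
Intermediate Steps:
t = -5/2 (t = (-8 + 3)/2 = (½)*(-5) = -5/2 ≈ -2.5000)
Y(k) = 9
-Y(t) = -1*9 = -9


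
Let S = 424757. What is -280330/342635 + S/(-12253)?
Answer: -1752605861/49391843 ≈ -35.484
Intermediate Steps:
-280330/342635 + S/(-12253) = -280330/342635 + 424757/(-12253) = -280330*1/342635 + 424757*(-1/12253) = -3298/4031 - 424757/12253 = -1752605861/49391843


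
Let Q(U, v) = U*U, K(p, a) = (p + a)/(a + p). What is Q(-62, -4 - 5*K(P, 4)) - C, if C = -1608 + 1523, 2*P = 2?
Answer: 3929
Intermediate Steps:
P = 1 (P = (½)*2 = 1)
K(p, a) = 1 (K(p, a) = (a + p)/(a + p) = 1)
C = -85
Q(U, v) = U²
Q(-62, -4 - 5*K(P, 4)) - C = (-62)² - 1*(-85) = 3844 + 85 = 3929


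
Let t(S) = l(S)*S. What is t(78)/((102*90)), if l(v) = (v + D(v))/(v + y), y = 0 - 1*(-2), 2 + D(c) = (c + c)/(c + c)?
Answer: 1001/122400 ≈ 0.0081781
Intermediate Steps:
D(c) = -1 (D(c) = -2 + (c + c)/(c + c) = -2 + (2*c)/((2*c)) = -2 + (2*c)*(1/(2*c)) = -2 + 1 = -1)
y = 2 (y = 0 + 2 = 2)
l(v) = (-1 + v)/(2 + v) (l(v) = (v - 1)/(v + 2) = (-1 + v)/(2 + v))
t(S) = S*(-1 + S)/(2 + S) (t(S) = ((-1 + S)/(2 + S))*S = S*(-1 + S)/(2 + S))
t(78)/((102*90)) = (78*(-1 + 78)/(2 + 78))/((102*90)) = (78*77/80)/9180 = (78*(1/80)*77)*(1/9180) = (3003/40)*(1/9180) = 1001/122400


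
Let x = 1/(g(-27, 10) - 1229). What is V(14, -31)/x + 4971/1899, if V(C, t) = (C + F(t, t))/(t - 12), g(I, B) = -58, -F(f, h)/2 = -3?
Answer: 16364671/27219 ≈ 601.22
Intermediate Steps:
F(f, h) = 6 (F(f, h) = -2*(-3) = 6)
V(C, t) = (6 + C)/(-12 + t) (V(C, t) = (C + 6)/(t - 12) = (6 + C)/(-12 + t))
x = -1/1287 (x = 1/(-58 - 1229) = 1/(-1287) = -1/1287 ≈ -0.00077700)
V(14, -31)/x + 4971/1899 = ((6 + 14)/(-12 - 31))/(-1/1287) + 4971/1899 = (20/(-43))*(-1287) + 4971*(1/1899) = -1/43*20*(-1287) + 1657/633 = -20/43*(-1287) + 1657/633 = 25740/43 + 1657/633 = 16364671/27219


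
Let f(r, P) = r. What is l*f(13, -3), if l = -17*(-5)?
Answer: 1105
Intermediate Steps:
l = 85
l*f(13, -3) = 85*13 = 1105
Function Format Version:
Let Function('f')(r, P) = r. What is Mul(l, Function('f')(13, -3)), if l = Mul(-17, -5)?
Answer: 1105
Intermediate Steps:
l = 85
Mul(l, Function('f')(13, -3)) = Mul(85, 13) = 1105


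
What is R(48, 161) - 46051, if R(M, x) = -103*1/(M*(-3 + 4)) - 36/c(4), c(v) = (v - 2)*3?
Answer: -2210839/48 ≈ -46059.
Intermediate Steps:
c(v) = -6 + 3*v (c(v) = (-2 + v)*3 = -6 + 3*v)
R(M, x) = -6 - 103/M (R(M, x) = -103*1/(M*(-3 + 4)) - 36/(-6 + 3*4) = -103/M - 36/(-6 + 12) = -103/M - 36/6 = -103/M - 36*⅙ = -103/M - 6 = -6 - 103/M)
R(48, 161) - 46051 = (-6 - 103/48) - 46051 = -391/48 - 46051 = -2210839/48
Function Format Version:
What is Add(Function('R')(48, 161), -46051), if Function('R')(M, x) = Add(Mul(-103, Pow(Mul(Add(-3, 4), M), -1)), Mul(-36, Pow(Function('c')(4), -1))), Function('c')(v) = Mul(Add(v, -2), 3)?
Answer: Rational(-2210839, 48) ≈ -46059.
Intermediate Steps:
Function('c')(v) = Add(-6, Mul(3, v)) (Function('c')(v) = Mul(Add(-2, v), 3) = Add(-6, Mul(3, v)))
Function('R')(M, x) = Add(-6, Mul(-103, Pow(M, -1))) (Function('R')(M, x) = Add(Mul(-103, Pow(Mul(Add(-3, 4), M), -1)), Mul(-36, Pow(Add(-6, Mul(3, 4)), -1))) = Add(Mul(-103, Pow(Mul(1, M), -1)), Mul(-36, Pow(Add(-6, 12), -1))) = Add(Mul(-103, Pow(M, -1)), Mul(-36, Pow(6, -1))) = Add(Mul(-103, Pow(M, -1)), Mul(-36, Rational(1, 6))) = Add(Mul(-103, Pow(M, -1)), -6) = Add(-6, Mul(-103, Pow(M, -1))))
Add(Function('R')(48, 161), -46051) = Add(Add(-6, Mul(-103, Pow(48, -1))), -46051) = Add(Add(-6, Mul(-103, Rational(1, 48))), -46051) = Add(Add(-6, Rational(-103, 48)), -46051) = Add(Rational(-391, 48), -46051) = Rational(-2210839, 48)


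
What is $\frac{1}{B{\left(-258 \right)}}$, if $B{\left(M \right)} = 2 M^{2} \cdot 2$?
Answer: $\frac{1}{266256} \approx 3.7558 \cdot 10^{-6}$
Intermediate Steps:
$B{\left(M \right)} = 4 M^{2}$
$\frac{1}{B{\left(-258 \right)}} = \frac{1}{4 \left(-258\right)^{2}} = \frac{1}{4 \cdot 66564} = \frac{1}{266256}$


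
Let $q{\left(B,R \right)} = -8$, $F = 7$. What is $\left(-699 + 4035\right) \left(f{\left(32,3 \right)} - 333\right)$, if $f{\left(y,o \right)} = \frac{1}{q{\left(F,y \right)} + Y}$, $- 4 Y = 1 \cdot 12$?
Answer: $- \frac{12223104}{11} \approx -1.1112 \cdot 10^{6}$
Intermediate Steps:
$Y = -3$ ($Y = - \frac{1 \cdot 12}{4} = \left(- \frac{1}{4}\right) 12 = -3$)
$f{\left(y,o \right)} = - \frac{1}{11}$ ($f{\left(y,o \right)} = \frac{1}{-8 - 3} = \frac{1}{-11} = - \frac{1}{11}$)
$\left(-699 + 4035\right) \left(f{\left(32,3 \right)} - 333\right) = \left(-699 + 4035\right) \left(- \frac{1}{11} - 333\right) = 3336 \left(- \frac{3664}{11}\right) = - \frac{12223104}{11}$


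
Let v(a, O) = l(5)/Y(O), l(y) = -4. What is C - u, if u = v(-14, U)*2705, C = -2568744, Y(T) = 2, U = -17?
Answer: -2563334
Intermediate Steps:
v(a, O) = -2 (v(a, O) = -4/2 = -4*1/2 = -2)
u = -5410 (u = -2*2705 = -5410)
C - u = -2568744 - 1*(-5410) = -2568744 + 5410 = -2563334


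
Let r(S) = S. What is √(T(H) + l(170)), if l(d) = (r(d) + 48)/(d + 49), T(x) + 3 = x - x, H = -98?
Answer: I*√96141/219 ≈ 1.4158*I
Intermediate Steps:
T(x) = -3 (T(x) = -3 + (x - x) = -3 + 0 = -3)
l(d) = (48 + d)/(49 + d) (l(d) = (d + 48)/(d + 49) = (48 + d)/(49 + d))
√(T(H) + l(170)) = √(-3 + (48 + 170)/(49 + 170)) = √(-3 + 218/219) = √(-439/219) = I*√96141/219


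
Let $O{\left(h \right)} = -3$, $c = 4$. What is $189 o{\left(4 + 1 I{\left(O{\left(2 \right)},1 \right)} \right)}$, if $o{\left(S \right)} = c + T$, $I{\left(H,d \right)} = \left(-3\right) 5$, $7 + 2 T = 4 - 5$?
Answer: $0$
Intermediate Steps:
$T = -4$ ($T = - \frac{7}{2} + \frac{4 - 5}{2} = - \frac{7}{2} + \frac{1}{2} \left(-1\right) = - \frac{7}{2} - \frac{1}{2} = -4$)
$I{\left(H,d \right)} = -15$
$o{\left(S \right)} = 0$ ($o{\left(S \right)} = 4 - 4 = 0$)
$189 o{\left(4 + 1 I{\left(O{\left(2 \right)},1 \right)} \right)} = 189 \cdot 0 = 0$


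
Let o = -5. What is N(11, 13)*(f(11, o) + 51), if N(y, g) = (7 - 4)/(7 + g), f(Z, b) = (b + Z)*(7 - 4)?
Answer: 207/20 ≈ 10.350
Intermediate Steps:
f(Z, b) = 3*Z + 3*b (f(Z, b) = (Z + b)*3 = 3*Z + 3*b)
N(y, g) = 3/(7 + g)
N(11, 13)*(f(11, o) + 51) = (3/(7 + 13))*((3*11 + 3*(-5)) + 51) = (3/20)*((33 - 15) + 51) = (3*(1/20))*(18 + 51) = (3/20)*69 = 207/20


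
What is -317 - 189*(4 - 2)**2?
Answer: -1073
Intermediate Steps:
-317 - 189*(4 - 2)**2 = -317 - 189*2**2 = -317 - 189*4 = -317 - 756 = -1073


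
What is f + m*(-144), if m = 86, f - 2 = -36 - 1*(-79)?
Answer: -12339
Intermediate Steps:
f = 45 (f = 2 + (-36 - 1*(-79)) = 2 + (-36 + 79) = 2 + 43 = 45)
f + m*(-144) = 45 + 86*(-144) = 45 - 12384 = -12339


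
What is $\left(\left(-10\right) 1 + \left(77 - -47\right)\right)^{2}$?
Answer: $12996$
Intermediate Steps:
$\left(\left(-10\right) 1 + \left(77 - -47\right)\right)^{2} = \left(-10 + \left(77 + 47\right)\right)^{2} = \left(-10 + 124\right)^{2} = 114^{2} = 12996$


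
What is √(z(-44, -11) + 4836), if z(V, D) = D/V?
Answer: √19345/2 ≈ 69.543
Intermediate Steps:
√(z(-44, -11) + 4836) = √(-11/(-44) + 4836) = √(-11*(-1/44) + 4836) = √(¼ + 4836) = √(19345/4) = √19345/2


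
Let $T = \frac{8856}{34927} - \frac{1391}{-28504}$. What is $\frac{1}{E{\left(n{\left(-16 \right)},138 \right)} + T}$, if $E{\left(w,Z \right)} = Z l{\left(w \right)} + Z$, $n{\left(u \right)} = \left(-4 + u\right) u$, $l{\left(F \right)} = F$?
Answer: $\frac{995559208}{44101582810865} \approx 2.2574 \cdot 10^{-5}$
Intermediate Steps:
$n{\left(u \right)} = u \left(-4 + u\right)$
$E{\left(w,Z \right)} = Z + Z w$ ($E{\left(w,Z \right)} = Z w + Z = Z + Z w$)
$T = \frac{301014881}{995559208}$ ($T = 8856 \cdot \frac{1}{34927} - - \frac{1391}{28504} = \frac{8856}{34927} + \frac{1391}{28504} = \frac{301014881}{995559208} \approx 0.30236$)
$\frac{1}{E{\left(n{\left(-16 \right)},138 \right)} + T} = \frac{1}{138 \left(1 - 16 \left(-4 - 16\right)\right) + \frac{301014881}{995559208}} = \frac{1}{138 \left(1 - -320\right) + \frac{301014881}{995559208}} = \frac{1}{138 \left(1 + 320\right) + \frac{301014881}{995559208}} = \frac{1}{138 \cdot 321 + \frac{301014881}{995559208}} = \frac{1}{44298 + \frac{301014881}{995559208}} = \frac{1}{\frac{44101582810865}{995559208}} = \frac{995559208}{44101582810865}$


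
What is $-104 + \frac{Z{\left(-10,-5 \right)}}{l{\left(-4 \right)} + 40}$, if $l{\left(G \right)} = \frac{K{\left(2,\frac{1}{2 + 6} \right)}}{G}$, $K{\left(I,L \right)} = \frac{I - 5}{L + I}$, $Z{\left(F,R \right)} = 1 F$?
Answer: $- \frac{35757}{343} \approx -104.25$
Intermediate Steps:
$Z{\left(F,R \right)} = F$
$K{\left(I,L \right)} = \frac{-5 + I}{I + L}$
$l{\left(G \right)} = - \frac{24}{17 G}$ ($l{\left(G \right)} = \frac{\frac{1}{2 + \frac{1}{2 + 6}} \left(-5 + 2\right)}{G} = \frac{\frac{1}{2 + \frac{1}{8}} \left(-3\right)}{G} = \frac{\frac{1}{\frac{17}{8}} \left(-3\right)}{G} = \frac{\frac{8}{17} \left(-3\right)}{G} = - \frac{24}{17 G}$)
$-104 + \frac{Z{\left(-10,-5 \right)}}{l{\left(-4 \right)} + 40} = -104 - \frac{10}{- \frac{24}{17 \left(-4\right)} + 40} = -104 - \frac{10}{\left(- \frac{24}{17}\right) \left(- \frac{1}{4}\right) + 40} = -104 - \frac{10}{\frac{6}{17} + 40} = -104 - \frac{10}{\frac{686}{17}} = -104 - \frac{85}{343} = - \frac{35757}{343}$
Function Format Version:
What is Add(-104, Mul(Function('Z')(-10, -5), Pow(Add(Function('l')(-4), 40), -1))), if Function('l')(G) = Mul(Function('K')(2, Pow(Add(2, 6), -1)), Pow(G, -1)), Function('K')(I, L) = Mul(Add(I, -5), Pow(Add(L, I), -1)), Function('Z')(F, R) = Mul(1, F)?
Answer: Rational(-35757, 343) ≈ -104.25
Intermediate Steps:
Function('Z')(F, R) = F
Function('K')(I, L) = Mul(Pow(Add(I, L), -1), Add(-5, I)) (Function('K')(I, L) = Mul(Add(-5, I), Pow(Add(I, L), -1)) = Mul(Pow(Add(I, L), -1), Add(-5, I)))
Function('l')(G) = Mul(Rational(-24, 17), Pow(G, -1)) (Function('l')(G) = Mul(Mul(Pow(Add(2, Pow(Add(2, 6), -1)), -1), Add(-5, 2)), Pow(G, -1)) = Mul(Mul(Pow(Add(2, Pow(8, -1)), -1), -3), Pow(G, -1)) = Mul(Mul(Pow(Add(2, Rational(1, 8)), -1), -3), Pow(G, -1)) = Mul(Mul(Pow(Rational(17, 8), -1), -3), Pow(G, -1)) = Mul(Mul(Rational(8, 17), -3), Pow(G, -1)) = Mul(Rational(-24, 17), Pow(G, -1)))
Add(-104, Mul(Function('Z')(-10, -5), Pow(Add(Function('l')(-4), 40), -1))) = Add(-104, Mul(-10, Pow(Add(Mul(Rational(-24, 17), Pow(-4, -1)), 40), -1))) = Add(-104, Mul(-10, Pow(Add(Mul(Rational(-24, 17), Rational(-1, 4)), 40), -1))) = Add(-104, Mul(-10, Pow(Add(Rational(6, 17), 40), -1))) = Add(-104, Mul(-10, Pow(Rational(686, 17), -1))) = Add(-104, Mul(-10, Rational(17, 686))) = Add(-104, Rational(-85, 343)) = Rational(-35757, 343)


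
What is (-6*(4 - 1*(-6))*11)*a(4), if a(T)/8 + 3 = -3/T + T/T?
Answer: 14520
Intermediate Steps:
a(T) = -16 - 24/T (a(T) = -24 + 8*(-3/T + T/T) = -24 + 8*(-3/T + 1) = -24 + 8*(1 - 3/T) = -24 + (8 - 24/T) = -16 - 24/T)
(-6*(4 - 1*(-6))*11)*a(4) = (-6*(4 - 1*(-6))*11)*(-16 - 24/4) = (-6*(4 + 6)*11)*(-16 - 24*¼) = (-6*10*11)*(-16 - 6) = -60*11*(-22) = -660*(-22) = 14520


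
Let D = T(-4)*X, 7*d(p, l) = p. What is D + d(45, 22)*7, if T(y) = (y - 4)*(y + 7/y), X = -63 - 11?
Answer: -3359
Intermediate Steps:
d(p, l) = p/7
X = -74
T(y) = (-4 + y)*(y + 7/y)
D = -3404 (D = (7 + (-4)² - 28/(-4) - 4*(-4))*(-74) = (7 + 16 - 28*(-¼) + 16)*(-74) = (7 + 16 + 7 + 16)*(-74) = 46*(-74) = -3404)
D + d(45, 22)*7 = -3404 + ((⅐)*45)*7 = -3404 + (45/7)*7 = -3404 + 45 = -3359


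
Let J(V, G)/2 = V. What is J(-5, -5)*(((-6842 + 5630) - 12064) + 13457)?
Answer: -1810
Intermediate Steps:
J(V, G) = 2*V
J(-5, -5)*(((-6842 + 5630) - 12064) + 13457) = (2*(-5))*(((-6842 + 5630) - 12064) + 13457) = -10*((-1212 - 12064) + 13457) = -10*(-13276 + 13457) = -10*181 = -1810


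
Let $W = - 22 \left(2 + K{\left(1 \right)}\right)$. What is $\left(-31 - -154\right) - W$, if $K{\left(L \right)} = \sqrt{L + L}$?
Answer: $167 + 22 \sqrt{2} \approx 198.11$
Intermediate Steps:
$K{\left(L \right)} = \sqrt{2} \sqrt{L}$ ($K{\left(L \right)} = \sqrt{2 L} = \sqrt{2} \sqrt{L}$)
$W = -44 - 22 \sqrt{2}$ ($W = - 22 \left(2 + \sqrt{2} \sqrt{1}\right) = - 22 \left(2 + \sqrt{2} \cdot 1\right) = - 22 \left(2 + \sqrt{2}\right) = -44 - 22 \sqrt{2} \approx -75.113$)
$\left(-31 - -154\right) - W = \left(-31 - -154\right) - \left(-44 - 22 \sqrt{2}\right) = \left(-31 + 154\right) + \left(44 + 22 \sqrt{2}\right) = 123 + \left(44 + 22 \sqrt{2}\right) = 167 + 22 \sqrt{2}$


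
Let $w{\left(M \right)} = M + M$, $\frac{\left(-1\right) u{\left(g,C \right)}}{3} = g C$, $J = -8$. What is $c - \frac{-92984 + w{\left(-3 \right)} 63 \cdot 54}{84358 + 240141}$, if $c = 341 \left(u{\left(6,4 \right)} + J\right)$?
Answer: $- \frac{8852219324}{324499} \approx -27280.0$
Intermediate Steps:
$u{\left(g,C \right)} = - 3 C g$ ($u{\left(g,C \right)} = - 3 g C = - 3 C g$)
$w{\left(M \right)} = 2 M$
$c = -27280$ ($c = 341 \left(\left(-3\right) 4 \cdot 6 - 8\right) = 341 \left(-72 - 8\right) = 341 \left(-80\right) = -27280$)
$c - \frac{-92984 + w{\left(-3 \right)} 63 \cdot 54}{84358 + 240141} = -27280 - \frac{-92984 + 2 \left(-3\right) 63 \cdot 54}{84358 + 240141} = -27280 - \frac{-92984 + \left(-6\right) 63 \cdot 54}{324499} = -27280 - \left(-92984 - 20412\right) \frac{1}{324499} = -27280 - \left(-113396\right) \frac{1}{324499} = -27280 - - \frac{113396}{324499} = -27280 + \frac{113396}{324499} = - \frac{8852219324}{324499}$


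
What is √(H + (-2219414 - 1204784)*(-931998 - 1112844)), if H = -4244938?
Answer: √7001939641778 ≈ 2.6461e+6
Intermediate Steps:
√(H + (-2219414 - 1204784)*(-931998 - 1112844)) = √(-4244938 + (-2219414 - 1204784)*(-931998 - 1112844)) = √(-4244938 - 3424198*(-2044842)) = √(-4244938 + 7001943886716) = √7001939641778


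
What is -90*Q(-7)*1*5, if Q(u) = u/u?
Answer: -450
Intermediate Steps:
Q(u) = 1
-90*Q(-7)*1*5 = -90*1*5 = -90*5 = -450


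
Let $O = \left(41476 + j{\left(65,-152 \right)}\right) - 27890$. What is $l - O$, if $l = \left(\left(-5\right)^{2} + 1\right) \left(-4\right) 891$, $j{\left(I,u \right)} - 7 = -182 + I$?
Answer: $-106140$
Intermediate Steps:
$j{\left(I,u \right)} = -175 + I$ ($j{\left(I,u \right)} = 7 + \left(-182 + I\right) = -175 + I$)
$l = -92664$ ($l = \left(25 + 1\right) \left(-4\right) 891 = 26 \left(-4\right) 891 = \left(-104\right) 891 = -92664$)
$O = 13476$ ($O = \left(41476 + \left(-175 + 65\right)\right) - 27890 = \left(41476 - 110\right) - 27890 = 41366 - 27890 = 13476$)
$l - O = -92664 - 13476 = -106140$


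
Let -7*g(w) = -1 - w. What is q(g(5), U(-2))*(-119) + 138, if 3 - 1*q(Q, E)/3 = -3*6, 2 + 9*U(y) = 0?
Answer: -7359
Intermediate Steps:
g(w) = 1/7 + w/7 (g(w) = -(-1 - w)/7 = 1/7 + w/7)
U(y) = -2/9 (U(y) = -2/9 + (1/9)*0 = -2/9 + 0 = -2/9)
q(Q, E) = 63 (q(Q, E) = 9 - (-9)*6 = 9 - 3*(-18) = 9 + 54 = 63)
q(g(5), U(-2))*(-119) + 138 = 63*(-119) + 138 = -7497 + 138 = -7359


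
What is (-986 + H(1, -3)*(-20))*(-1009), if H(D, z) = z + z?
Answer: 873794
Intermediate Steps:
H(D, z) = 2*z
(-986 + H(1, -3)*(-20))*(-1009) = (-986 + (2*(-3))*(-20))*(-1009) = (-986 - 6*(-20))*(-1009) = (-986 + 120)*(-1009) = -866*(-1009) = 873794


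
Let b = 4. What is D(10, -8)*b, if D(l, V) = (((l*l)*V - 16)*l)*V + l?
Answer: 261160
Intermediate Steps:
D(l, V) = l + V*l*(-16 + V*l**2) (D(l, V) = ((l**2*V - 16)*l)*V + l = ((V*l**2 - 16)*l)*V + l = ((-16 + V*l**2)*l)*V + l = (l*(-16 + V*l**2))*V + l = V*l*(-16 + V*l**2) + l = l + V*l*(-16 + V*l**2))
D(10, -8)*b = (10*(1 - 16*(-8) + (-8)**2*10**2))*4 = (10*(1 + 128 + 64*100))*4 = (10*(1 + 128 + 6400))*4 = (10*6529)*4 = 65290*4 = 261160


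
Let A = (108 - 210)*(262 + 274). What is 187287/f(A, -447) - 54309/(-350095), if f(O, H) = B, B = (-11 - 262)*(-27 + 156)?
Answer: -21218547404/4109765205 ≈ -5.1630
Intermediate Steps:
B = -35217 (B = -273*129 = -35217)
A = -54672 (A = -102*536 = -54672)
f(O, H) = -35217
187287/f(A, -447) - 54309/(-350095) = 187287/(-35217) - 54309/(-350095) = 187287*(-1/35217) - 54309*(-1/350095) = -62429/11739 + 54309/350095 = -21218547404/4109765205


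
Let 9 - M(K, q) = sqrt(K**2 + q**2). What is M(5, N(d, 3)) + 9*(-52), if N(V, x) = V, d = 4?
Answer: -459 - sqrt(41) ≈ -465.40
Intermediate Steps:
M(K, q) = 9 - sqrt(K**2 + q**2)
M(5, N(d, 3)) + 9*(-52) = (9 - sqrt(5**2 + 4**2)) + 9*(-52) = (9 - sqrt(25 + 16)) - 468 = (9 - sqrt(41)) - 468 = -459 - sqrt(41)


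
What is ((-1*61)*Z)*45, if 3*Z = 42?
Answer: -38430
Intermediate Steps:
Z = 14 (Z = (⅓)*42 = 14)
((-1*61)*Z)*45 = (-1*61*14)*45 = -61*14*45 = -854*45 = -38430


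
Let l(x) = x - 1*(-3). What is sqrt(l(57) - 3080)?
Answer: 2*I*sqrt(755) ≈ 54.955*I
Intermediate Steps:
l(x) = 3 + x (l(x) = x + 3 = 3 + x)
sqrt(l(57) - 3080) = sqrt((3 + 57) - 3080) = sqrt(60 - 3080) = sqrt(-3020) = 2*I*sqrt(755)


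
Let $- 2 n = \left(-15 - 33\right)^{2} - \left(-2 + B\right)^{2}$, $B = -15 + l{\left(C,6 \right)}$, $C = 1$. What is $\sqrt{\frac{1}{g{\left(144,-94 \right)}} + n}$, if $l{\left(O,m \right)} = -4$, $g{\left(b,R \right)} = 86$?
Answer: $\frac{i \sqrt{1722322}}{43} \approx 30.52 i$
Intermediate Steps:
$B = -19$ ($B = -15 - 4 = -19$)
$n = - \frac{1863}{2}$ ($n = - \frac{\left(-15 - 33\right)^{2} - \left(-2 - 19\right)^{2}}{2} = - \frac{\left(-48\right)^{2} - \left(-21\right)^{2}}{2} = - \frac{2304 - 441}{2} = \left(- \frac{1}{2}\right) 1863 = - \frac{1863}{2} \approx -931.5$)
$\sqrt{\frac{1}{g{\left(144,-94 \right)}} + n} = \sqrt{\frac{1}{86} - \frac{1863}{2}} = \sqrt{- \frac{40054}{43}} = \frac{i \sqrt{1722322}}{43}$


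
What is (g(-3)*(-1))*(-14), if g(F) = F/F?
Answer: 14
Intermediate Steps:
g(F) = 1
(g(-3)*(-1))*(-14) = (1*(-1))*(-14) = -1*(-14) = 14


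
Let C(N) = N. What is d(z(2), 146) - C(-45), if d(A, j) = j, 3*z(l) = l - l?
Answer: 191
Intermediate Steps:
z(l) = 0 (z(l) = (l - l)/3 = (⅓)*0 = 0)
d(z(2), 146) - C(-45) = 146 - 1*(-45) = 146 + 45 = 191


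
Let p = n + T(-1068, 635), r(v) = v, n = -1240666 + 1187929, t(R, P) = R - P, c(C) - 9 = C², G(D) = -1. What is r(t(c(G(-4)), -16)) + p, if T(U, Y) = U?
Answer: -53779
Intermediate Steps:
c(C) = 9 + C²
n = -52737
p = -53805 (p = -52737 - 1068 = -53805)
r(t(c(G(-4)), -16)) + p = ((9 + (-1)²) - 1*(-16)) - 53805 = ((9 + 1) + 16) - 53805 = (10 + 16) - 53805 = 26 - 53805 = -53779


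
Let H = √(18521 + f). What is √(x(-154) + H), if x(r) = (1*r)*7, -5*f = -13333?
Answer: √(-26950 + 35*√10810)/5 ≈ 30.536*I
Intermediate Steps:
f = 13333/5 (f = -⅕*(-13333) = 13333/5 ≈ 2666.6)
x(r) = 7*r (x(r) = r*7 = 7*r)
H = 7*√10810/5 (H = √(18521 + 13333/5) = √(105938/5) = 7*√10810/5 ≈ 145.56)
√(x(-154) + H) = √(7*(-154) + 7*√10810/5) = √(-1078 + 7*√10810/5)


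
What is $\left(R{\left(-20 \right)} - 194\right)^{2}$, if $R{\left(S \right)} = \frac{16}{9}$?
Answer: $\frac{2992900}{81} \approx 36949.0$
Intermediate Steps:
$R{\left(S \right)} = \frac{16}{9}$ ($R{\left(S \right)} = 16 \cdot \frac{1}{9} = \frac{16}{9}$)
$\left(R{\left(-20 \right)} - 194\right)^{2} = \left(\frac{16}{9} - 194\right)^{2} = \left(- \frac{1730}{9}\right)^{2} = \frac{2992900}{81}$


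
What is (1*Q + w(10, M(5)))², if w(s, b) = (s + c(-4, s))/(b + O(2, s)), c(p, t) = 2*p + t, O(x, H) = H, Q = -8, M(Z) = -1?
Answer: 400/9 ≈ 44.444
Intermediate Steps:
c(p, t) = t + 2*p
w(s, b) = (-8 + 2*s)/(b + s) (w(s, b) = (s + (s + 2*(-4)))/(b + s) = (s + (s - 8))/(b + s) = (s + (-8 + s))/(b + s) = (-8 + 2*s)/(b + s))
(1*Q + w(10, M(5)))² = (1*(-8) + 2*(-4 + 10)/(-1 + 10))² = (-8 + 2*6/9)² = (-8 + 2*(⅑)*6)² = (-8 + 4/3)² = (-20/3)² = 400/9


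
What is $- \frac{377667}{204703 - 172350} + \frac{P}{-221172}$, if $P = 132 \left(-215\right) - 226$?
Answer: $- \frac{41301937903}{3577788858} \approx -11.544$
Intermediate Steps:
$P = -28606$ ($P = -28380 - 226 = -28606$)
$- \frac{377667}{204703 - 172350} + \frac{P}{-221172} = - \frac{377667}{204703 - 172350} - \frac{28606}{-221172} = - \frac{377667}{32353} - - \frac{14303}{110586} = \left(-377667\right) \frac{1}{32353} + \frac{14303}{110586} = - \frac{377667}{32353} + \frac{14303}{110586} = - \frac{41301937903}{3577788858}$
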